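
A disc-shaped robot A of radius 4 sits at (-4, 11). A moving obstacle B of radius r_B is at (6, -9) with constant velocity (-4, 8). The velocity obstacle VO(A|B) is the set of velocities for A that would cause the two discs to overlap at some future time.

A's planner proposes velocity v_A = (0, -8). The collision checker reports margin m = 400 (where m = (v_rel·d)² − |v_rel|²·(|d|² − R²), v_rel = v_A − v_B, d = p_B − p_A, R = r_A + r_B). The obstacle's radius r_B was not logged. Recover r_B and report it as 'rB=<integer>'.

m = 400
d = (10, -20);  v_rel = (4, -16),  |v_rel|² = 272
v_rel×d = (4)·(-20) − (-16)·(10) = 80
since m = R²·272 − 80²:  R² = (6400 + 400) / 272 = 25
R = √25 = 5  ⇒  r_B = 5 − 4 = 1

rB=1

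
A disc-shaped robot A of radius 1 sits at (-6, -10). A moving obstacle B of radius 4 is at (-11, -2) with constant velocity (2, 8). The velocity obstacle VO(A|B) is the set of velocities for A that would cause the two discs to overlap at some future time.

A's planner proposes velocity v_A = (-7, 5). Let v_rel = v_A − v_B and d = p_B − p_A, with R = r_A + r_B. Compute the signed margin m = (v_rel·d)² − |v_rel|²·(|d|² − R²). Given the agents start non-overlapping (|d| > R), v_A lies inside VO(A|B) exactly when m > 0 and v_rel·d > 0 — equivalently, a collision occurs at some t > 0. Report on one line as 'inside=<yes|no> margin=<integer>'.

d = (-5, 8),  |d|² = 89;  R = 1+4 = 5,  c = 89−5² = 64
v_rel = (-9, -3),  |v_rel|² = 90;  v_rel·d = (-9)·(-5) + (-3)·(8) = 21
90·t² − 42·t + 64 = 0  ⇒  m = 21² − 90·64 = -5319
m = -5319 < 0,  v_rel·d = 21 > 0  ⇒  outside

inside=no margin=-5319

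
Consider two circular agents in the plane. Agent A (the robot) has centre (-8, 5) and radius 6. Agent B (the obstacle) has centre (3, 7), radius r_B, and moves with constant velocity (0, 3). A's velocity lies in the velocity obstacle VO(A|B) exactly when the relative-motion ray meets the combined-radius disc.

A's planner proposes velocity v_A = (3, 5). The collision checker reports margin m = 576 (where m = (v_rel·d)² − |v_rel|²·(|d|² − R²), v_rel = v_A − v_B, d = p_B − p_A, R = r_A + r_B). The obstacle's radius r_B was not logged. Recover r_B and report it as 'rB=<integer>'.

m = 576
d = (11, 2);  v_rel = (3, 2),  |v_rel|² = 13
v_rel×d = (3)·(2) − (2)·(11) = -16
since m = R²·13 − (-16)²:  R² = (256 + 576) / 13 = 64
R = √64 = 8  ⇒  r_B = 8 − 6 = 2

rB=2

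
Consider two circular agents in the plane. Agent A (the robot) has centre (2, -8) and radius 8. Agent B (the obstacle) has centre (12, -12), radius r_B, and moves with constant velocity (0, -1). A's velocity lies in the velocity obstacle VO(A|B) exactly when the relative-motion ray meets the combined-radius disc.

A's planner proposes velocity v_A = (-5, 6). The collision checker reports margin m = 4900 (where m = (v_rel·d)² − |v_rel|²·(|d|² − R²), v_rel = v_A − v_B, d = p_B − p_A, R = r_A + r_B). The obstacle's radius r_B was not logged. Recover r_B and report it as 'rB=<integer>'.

m = 4900
d = (10, -4);  v_rel = (-5, 7),  |v_rel|² = 74
v_rel×d = (-5)·(-4) − (7)·(10) = -50
since m = R²·74 − (-50)²:  R² = (2500 + 4900) / 74 = 100
R = √100 = 10  ⇒  r_B = 10 − 8 = 2

rB=2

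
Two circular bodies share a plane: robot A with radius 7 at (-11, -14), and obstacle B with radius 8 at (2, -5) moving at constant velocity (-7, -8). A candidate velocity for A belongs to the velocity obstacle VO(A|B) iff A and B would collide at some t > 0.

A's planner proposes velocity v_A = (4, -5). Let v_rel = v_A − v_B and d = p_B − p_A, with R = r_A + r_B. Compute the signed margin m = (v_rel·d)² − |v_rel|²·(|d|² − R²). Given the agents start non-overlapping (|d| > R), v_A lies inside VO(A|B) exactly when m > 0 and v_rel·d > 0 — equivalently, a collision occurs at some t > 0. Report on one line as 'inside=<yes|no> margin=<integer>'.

d = (13, 9),  |d|² = 250;  R = 7+8 = 15,  c = 250−15² = 25
v_rel = (11, 3),  |v_rel|² = 130;  v_rel·d = (11)·(13) + (3)·(9) = 170
130·t² − 340·t + 25 = 0  ⇒  m = 170² − 130·25 = 25650
m = 25650 > 0,  v_rel·d = 170 > 0  ⇒  inside

inside=yes margin=25650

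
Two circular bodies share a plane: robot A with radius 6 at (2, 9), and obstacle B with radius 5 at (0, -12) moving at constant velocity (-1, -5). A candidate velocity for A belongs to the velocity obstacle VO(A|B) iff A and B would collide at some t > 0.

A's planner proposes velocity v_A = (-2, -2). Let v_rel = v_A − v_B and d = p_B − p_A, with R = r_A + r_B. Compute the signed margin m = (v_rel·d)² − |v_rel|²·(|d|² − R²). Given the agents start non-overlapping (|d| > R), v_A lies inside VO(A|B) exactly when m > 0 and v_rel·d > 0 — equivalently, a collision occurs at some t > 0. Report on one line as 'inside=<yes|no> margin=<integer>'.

d = (-2, -21),  |d|² = 445;  R = 6+5 = 11,  c = 445−11² = 324
v_rel = (-1, 3),  |v_rel|² = 10;  v_rel·d = (-1)·(-2) + (3)·(-21) = -61
10·t² + 122·t + 324 = 0  ⇒  m = (-61)² − 10·324 = 481
m = 481 > 0,  v_rel·d = -61 < 0  ⇒  outside

inside=no margin=481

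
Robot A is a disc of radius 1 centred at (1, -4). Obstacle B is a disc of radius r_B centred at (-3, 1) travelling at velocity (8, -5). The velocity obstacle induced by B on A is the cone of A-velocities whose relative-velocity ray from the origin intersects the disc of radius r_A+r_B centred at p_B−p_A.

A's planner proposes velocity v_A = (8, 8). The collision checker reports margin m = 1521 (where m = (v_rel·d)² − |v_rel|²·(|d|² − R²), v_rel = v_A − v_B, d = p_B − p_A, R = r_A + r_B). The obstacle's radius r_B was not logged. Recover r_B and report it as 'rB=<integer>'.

m = 1521
d = (-4, 5);  v_rel = (0, 13),  |v_rel|² = 169
v_rel×d = (0)·(5) − (13)·(-4) = 52
since m = R²·169 − 52²:  R² = (2704 + 1521) / 169 = 25
R = √25 = 5  ⇒  r_B = 5 − 1 = 4

rB=4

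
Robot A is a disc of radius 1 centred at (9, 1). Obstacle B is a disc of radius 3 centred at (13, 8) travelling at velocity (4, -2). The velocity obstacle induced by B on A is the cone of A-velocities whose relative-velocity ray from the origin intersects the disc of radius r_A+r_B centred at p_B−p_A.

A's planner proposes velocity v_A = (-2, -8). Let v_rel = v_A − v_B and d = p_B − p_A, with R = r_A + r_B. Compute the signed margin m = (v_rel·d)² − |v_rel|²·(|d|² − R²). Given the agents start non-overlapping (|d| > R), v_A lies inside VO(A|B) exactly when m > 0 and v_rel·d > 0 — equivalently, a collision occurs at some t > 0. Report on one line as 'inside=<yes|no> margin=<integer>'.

d = (4, 7),  |d|² = 65;  R = 1+3 = 4,  c = 65−4² = 49
v_rel = (-6, -6),  |v_rel|² = 72;  v_rel·d = (-6)·(4) + (-6)·(7) = -66
72·t² + 132·t + 49 = 0  ⇒  m = (-66)² − 72·49 = 828
m = 828 > 0,  v_rel·d = -66 < 0  ⇒  outside

inside=no margin=828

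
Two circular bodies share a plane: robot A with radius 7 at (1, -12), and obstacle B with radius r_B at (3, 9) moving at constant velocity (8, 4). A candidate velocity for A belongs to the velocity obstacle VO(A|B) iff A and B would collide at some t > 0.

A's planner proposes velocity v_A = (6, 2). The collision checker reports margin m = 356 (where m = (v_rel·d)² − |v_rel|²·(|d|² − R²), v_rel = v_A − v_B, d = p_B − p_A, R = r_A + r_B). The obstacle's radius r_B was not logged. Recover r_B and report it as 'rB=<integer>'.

m = 356
d = (2, 21);  v_rel = (-2, -2),  |v_rel|² = 8
v_rel×d = (-2)·(21) − (-2)·(2) = -38
since m = R²·8 − (-38)²:  R² = (1444 + 356) / 8 = 225
R = √225 = 15  ⇒  r_B = 15 − 7 = 8

rB=8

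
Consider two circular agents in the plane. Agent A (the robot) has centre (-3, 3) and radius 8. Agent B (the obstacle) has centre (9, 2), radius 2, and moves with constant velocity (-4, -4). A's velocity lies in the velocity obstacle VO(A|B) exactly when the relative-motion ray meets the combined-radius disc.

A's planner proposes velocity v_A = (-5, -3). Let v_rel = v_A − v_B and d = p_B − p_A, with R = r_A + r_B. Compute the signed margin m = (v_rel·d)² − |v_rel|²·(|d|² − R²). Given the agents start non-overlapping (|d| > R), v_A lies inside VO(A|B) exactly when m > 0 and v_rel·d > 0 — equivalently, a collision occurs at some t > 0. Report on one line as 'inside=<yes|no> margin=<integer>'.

d = (12, -1),  |d|² = 145;  R = 8+2 = 10,  c = 145−10² = 45
v_rel = (-1, 1),  |v_rel|² = 2;  v_rel·d = (-1)·(12) + (1)·(-1) = -13
2·t² + 26·t + 45 = 0  ⇒  m = (-13)² − 2·45 = 79
m = 79 > 0,  v_rel·d = -13 < 0  ⇒  outside

inside=no margin=79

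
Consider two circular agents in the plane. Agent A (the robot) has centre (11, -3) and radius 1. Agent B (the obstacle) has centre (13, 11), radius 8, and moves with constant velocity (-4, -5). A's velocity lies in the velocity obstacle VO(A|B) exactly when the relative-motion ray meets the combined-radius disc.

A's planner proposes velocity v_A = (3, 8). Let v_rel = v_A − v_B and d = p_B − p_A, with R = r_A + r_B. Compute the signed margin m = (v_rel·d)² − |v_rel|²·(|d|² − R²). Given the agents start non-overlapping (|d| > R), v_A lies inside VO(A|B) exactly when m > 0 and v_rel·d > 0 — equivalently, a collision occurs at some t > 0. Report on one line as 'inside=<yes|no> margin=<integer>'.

d = (2, 14),  |d|² = 200;  R = 1+8 = 9,  c = 200−9² = 119
v_rel = (7, 13),  |v_rel|² = 218;  v_rel·d = (7)·(2) + (13)·(14) = 196
218·t² − 392·t + 119 = 0  ⇒  m = 196² − 218·119 = 12474
m = 12474 > 0,  v_rel·d = 196 > 0  ⇒  inside

inside=yes margin=12474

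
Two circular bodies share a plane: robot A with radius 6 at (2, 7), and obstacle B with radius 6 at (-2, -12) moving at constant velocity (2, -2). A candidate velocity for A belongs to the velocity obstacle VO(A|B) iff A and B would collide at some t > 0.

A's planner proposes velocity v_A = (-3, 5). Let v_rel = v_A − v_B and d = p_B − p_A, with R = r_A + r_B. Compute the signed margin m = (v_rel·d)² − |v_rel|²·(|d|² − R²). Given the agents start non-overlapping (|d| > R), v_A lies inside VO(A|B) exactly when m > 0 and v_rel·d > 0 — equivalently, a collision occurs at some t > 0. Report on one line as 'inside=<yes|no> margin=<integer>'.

d = (-4, -19),  |d|² = 377;  R = 6+6 = 12,  c = 377−12² = 233
v_rel = (-5, 7),  |v_rel|² = 74;  v_rel·d = (-5)·(-4) + (7)·(-19) = -113
74·t² + 226·t + 233 = 0  ⇒  m = (-113)² − 74·233 = -4473
m = -4473 < 0,  v_rel·d = -113 < 0  ⇒  outside

inside=no margin=-4473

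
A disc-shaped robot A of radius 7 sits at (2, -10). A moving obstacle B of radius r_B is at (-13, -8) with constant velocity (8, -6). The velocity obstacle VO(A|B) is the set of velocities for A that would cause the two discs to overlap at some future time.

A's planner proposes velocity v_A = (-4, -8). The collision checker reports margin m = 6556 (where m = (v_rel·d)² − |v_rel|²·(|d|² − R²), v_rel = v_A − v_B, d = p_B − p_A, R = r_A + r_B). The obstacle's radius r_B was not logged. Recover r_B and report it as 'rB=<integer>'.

m = 6556
d = (-15, 2);  v_rel = (-12, -2),  |v_rel|² = 148
v_rel×d = (-12)·(2) − (-2)·(-15) = -54
since m = R²·148 − (-54)²:  R² = (2916 + 6556) / 148 = 64
R = √64 = 8  ⇒  r_B = 8 − 7 = 1

rB=1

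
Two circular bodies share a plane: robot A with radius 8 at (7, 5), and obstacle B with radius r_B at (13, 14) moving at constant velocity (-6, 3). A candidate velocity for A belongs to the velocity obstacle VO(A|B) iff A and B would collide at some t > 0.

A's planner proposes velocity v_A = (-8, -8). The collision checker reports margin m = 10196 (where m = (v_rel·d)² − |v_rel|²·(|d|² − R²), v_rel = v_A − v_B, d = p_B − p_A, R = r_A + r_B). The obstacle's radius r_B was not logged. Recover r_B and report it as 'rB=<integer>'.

m = 10196
d = (6, 9);  v_rel = (-2, -11),  |v_rel|² = 125
v_rel×d = (-2)·(9) − (-11)·(6) = 48
since m = R²·125 − 48²:  R² = (2304 + 10196) / 125 = 100
R = √100 = 10  ⇒  r_B = 10 − 8 = 2

rB=2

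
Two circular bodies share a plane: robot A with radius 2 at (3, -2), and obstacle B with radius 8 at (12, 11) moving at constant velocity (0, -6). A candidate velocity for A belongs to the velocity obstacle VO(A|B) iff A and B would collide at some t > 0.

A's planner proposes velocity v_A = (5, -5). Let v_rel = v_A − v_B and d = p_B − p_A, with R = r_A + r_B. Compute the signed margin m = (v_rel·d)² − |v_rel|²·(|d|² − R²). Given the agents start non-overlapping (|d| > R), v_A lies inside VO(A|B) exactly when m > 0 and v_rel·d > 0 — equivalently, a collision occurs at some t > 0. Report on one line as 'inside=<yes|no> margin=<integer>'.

d = (9, 13),  |d|² = 250;  R = 2+8 = 10,  c = 250−10² = 150
v_rel = (5, 1),  |v_rel|² = 26;  v_rel·d = (5)·(9) + (1)·(13) = 58
26·t² − 116·t + 150 = 0  ⇒  m = 58² − 26·150 = -536
m = -536 < 0,  v_rel·d = 58 > 0  ⇒  outside

inside=no margin=-536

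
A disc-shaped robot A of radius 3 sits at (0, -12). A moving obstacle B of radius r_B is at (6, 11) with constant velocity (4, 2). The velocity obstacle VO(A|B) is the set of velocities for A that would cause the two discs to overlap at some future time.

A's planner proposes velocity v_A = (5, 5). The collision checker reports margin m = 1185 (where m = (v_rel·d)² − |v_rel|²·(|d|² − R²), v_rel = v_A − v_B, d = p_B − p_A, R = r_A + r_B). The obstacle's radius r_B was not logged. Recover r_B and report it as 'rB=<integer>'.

m = 1185
d = (6, 23);  v_rel = (1, 3),  |v_rel|² = 10
v_rel×d = (1)·(23) − (3)·(6) = 5
since m = R²·10 − 5²:  R² = (25 + 1185) / 10 = 121
R = √121 = 11  ⇒  r_B = 11 − 3 = 8

rB=8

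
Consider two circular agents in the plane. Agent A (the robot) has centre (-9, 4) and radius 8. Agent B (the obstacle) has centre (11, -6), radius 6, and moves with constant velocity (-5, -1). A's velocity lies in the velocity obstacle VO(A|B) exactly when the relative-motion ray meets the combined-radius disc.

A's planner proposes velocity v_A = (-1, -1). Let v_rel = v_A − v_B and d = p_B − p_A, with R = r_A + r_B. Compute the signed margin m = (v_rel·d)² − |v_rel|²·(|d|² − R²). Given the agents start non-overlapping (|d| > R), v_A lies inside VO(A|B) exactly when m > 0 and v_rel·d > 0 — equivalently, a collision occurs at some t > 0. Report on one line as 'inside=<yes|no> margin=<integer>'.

d = (20, -10),  |d|² = 500;  R = 8+6 = 14,  c = 500−14² = 304
v_rel = (4, 0),  |v_rel|² = 16;  v_rel·d = (4)·(20) + (0)·(-10) = 80
16·t² − 160·t + 304 = 0  ⇒  m = 80² − 16·304 = 1536
m = 1536 > 0,  v_rel·d = 80 > 0  ⇒  inside

inside=yes margin=1536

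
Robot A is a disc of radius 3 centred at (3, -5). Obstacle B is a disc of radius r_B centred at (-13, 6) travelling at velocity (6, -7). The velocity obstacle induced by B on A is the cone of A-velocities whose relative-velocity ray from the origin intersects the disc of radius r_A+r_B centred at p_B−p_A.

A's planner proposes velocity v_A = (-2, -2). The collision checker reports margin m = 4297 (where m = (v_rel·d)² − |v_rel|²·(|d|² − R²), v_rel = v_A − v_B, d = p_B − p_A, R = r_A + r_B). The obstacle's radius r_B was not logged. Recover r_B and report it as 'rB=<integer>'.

m = 4297
d = (-16, 11);  v_rel = (-8, 5),  |v_rel|² = 89
v_rel×d = (-8)·(11) − (5)·(-16) = -8
since m = R²·89 − (-8)²:  R² = (64 + 4297) / 89 = 49
R = √49 = 7  ⇒  r_B = 7 − 3 = 4

rB=4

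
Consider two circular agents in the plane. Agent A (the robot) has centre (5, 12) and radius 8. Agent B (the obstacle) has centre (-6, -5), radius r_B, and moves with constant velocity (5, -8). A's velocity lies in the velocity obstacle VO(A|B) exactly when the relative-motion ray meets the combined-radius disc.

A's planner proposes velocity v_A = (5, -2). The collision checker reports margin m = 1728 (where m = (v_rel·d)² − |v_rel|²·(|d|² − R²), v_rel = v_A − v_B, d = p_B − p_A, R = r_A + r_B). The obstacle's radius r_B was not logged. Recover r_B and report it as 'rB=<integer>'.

m = 1728
d = (-11, -17);  v_rel = (0, 6),  |v_rel|² = 36
v_rel×d = (0)·(-17) − (6)·(-11) = 66
since m = R²·36 − 66²:  R² = (4356 + 1728) / 36 = 169
R = √169 = 13  ⇒  r_B = 13 − 8 = 5

rB=5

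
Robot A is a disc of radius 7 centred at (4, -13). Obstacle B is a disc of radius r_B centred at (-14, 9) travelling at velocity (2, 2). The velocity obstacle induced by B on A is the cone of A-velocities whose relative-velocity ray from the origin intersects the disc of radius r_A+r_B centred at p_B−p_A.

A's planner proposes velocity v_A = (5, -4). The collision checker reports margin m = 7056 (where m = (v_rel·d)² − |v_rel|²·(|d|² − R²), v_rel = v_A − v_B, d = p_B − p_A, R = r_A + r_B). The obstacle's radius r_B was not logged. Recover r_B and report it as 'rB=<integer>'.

m = 7056
d = (-18, 22);  v_rel = (3, -6),  |v_rel|² = 45
v_rel×d = (3)·(22) − (-6)·(-18) = -42
since m = R²·45 − (-42)²:  R² = (1764 + 7056) / 45 = 196
R = √196 = 14  ⇒  r_B = 14 − 7 = 7

rB=7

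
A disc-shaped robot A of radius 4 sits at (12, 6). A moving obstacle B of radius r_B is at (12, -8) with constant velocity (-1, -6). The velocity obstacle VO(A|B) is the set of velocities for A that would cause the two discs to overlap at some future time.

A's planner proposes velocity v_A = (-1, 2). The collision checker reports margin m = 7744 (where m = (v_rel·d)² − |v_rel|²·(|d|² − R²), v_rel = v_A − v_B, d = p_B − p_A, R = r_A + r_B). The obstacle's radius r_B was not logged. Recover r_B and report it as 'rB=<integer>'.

m = 7744
d = (0, -14);  v_rel = (0, 8),  |v_rel|² = 64
v_rel×d = (0)·(-14) − (8)·(0) = 0
since m = R²·64 − 0²:  R² = (0 + 7744) / 64 = 121
R = √121 = 11  ⇒  r_B = 11 − 4 = 7

rB=7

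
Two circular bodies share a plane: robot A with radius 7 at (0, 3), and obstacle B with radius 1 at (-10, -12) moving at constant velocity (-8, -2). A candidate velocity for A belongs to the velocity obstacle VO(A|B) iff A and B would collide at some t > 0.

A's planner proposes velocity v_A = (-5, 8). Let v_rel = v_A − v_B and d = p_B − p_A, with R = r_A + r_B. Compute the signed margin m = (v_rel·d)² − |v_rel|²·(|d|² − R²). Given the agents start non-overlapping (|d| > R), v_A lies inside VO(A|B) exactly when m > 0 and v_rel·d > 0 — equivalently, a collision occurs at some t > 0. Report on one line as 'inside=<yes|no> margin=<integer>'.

d = (-10, -15),  |d|² = 325;  R = 7+1 = 8,  c = 325−8² = 261
v_rel = (3, 10),  |v_rel|² = 109;  v_rel·d = (3)·(-10) + (10)·(-15) = -180
109·t² + 360·t + 261 = 0  ⇒  m = (-180)² − 109·261 = 3951
m = 3951 > 0,  v_rel·d = -180 < 0  ⇒  outside

inside=no margin=3951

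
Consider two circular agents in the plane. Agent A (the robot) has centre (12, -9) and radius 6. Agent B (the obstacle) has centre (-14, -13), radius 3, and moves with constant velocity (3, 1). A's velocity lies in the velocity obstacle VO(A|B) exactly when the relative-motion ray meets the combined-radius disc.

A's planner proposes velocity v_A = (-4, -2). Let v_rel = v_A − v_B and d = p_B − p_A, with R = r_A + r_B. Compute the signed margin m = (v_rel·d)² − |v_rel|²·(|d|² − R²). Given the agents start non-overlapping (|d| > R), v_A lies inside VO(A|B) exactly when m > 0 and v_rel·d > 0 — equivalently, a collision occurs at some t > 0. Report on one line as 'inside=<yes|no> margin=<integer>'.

d = (-26, -4),  |d|² = 692;  R = 6+3 = 9,  c = 692−9² = 611
v_rel = (-7, -3),  |v_rel|² = 58;  v_rel·d = (-7)·(-26) + (-3)·(-4) = 194
58·t² − 388·t + 611 = 0  ⇒  m = 194² − 58·611 = 2198
m = 2198 > 0,  v_rel·d = 194 > 0  ⇒  inside

inside=yes margin=2198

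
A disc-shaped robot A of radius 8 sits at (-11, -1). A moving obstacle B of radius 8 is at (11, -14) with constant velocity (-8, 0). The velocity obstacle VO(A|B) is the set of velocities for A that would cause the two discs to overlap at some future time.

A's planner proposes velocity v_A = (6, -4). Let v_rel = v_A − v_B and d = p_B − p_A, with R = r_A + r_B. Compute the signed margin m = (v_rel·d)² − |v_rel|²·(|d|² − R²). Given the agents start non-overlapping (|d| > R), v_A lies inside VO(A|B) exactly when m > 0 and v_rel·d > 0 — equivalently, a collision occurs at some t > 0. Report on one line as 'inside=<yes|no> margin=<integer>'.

d = (22, -13),  |d|² = 653;  R = 8+8 = 16,  c = 653−16² = 397
v_rel = (14, -4),  |v_rel|² = 212;  v_rel·d = (14)·(22) + (-4)·(-13) = 360
212·t² − 720·t + 397 = 0  ⇒  m = 360² − 212·397 = 45436
m = 45436 > 0,  v_rel·d = 360 > 0  ⇒  inside

inside=yes margin=45436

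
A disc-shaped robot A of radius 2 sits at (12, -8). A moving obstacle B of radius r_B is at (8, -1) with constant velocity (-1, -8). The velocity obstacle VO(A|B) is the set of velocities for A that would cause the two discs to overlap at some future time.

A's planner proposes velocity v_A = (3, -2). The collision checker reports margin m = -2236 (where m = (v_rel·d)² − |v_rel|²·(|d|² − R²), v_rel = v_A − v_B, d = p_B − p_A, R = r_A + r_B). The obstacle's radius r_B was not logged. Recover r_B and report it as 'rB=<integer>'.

m = -2236
d = (-4, 7);  v_rel = (4, 6),  |v_rel|² = 52
v_rel×d = (4)·(7) − (6)·(-4) = 52
since m = R²·52 − 52²:  R² = (2704 + -2236) / 52 = 9
R = √9 = 3  ⇒  r_B = 3 − 2 = 1

rB=1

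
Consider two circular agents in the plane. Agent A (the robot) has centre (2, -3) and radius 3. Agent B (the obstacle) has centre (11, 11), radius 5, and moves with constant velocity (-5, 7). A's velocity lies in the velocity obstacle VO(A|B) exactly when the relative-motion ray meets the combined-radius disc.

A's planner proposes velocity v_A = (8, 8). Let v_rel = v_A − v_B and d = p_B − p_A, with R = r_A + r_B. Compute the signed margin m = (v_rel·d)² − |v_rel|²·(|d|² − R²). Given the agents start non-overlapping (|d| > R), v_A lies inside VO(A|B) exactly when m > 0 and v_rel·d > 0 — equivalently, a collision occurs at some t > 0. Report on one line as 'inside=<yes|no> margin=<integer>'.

d = (9, 14),  |d|² = 277;  R = 3+5 = 8,  c = 277−8² = 213
v_rel = (13, 1),  |v_rel|² = 170;  v_rel·d = (13)·(9) + (1)·(14) = 131
170·t² − 262·t + 213 = 0  ⇒  m = 131² − 170·213 = -19049
m = -19049 < 0,  v_rel·d = 131 > 0  ⇒  outside

inside=no margin=-19049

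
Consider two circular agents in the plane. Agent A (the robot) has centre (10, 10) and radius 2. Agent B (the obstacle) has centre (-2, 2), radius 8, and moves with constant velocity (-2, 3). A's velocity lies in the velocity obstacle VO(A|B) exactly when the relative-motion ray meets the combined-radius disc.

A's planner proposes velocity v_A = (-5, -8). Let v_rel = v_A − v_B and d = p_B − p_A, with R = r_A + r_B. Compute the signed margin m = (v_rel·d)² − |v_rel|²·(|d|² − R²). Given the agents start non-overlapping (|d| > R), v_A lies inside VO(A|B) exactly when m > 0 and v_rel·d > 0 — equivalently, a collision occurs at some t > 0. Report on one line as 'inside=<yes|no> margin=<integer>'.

d = (-12, -8),  |d|² = 208;  R = 2+8 = 10,  c = 208−10² = 108
v_rel = (-3, -11),  |v_rel|² = 130;  v_rel·d = (-3)·(-12) + (-11)·(-8) = 124
130·t² − 248·t + 108 = 0  ⇒  m = 124² − 130·108 = 1336
m = 1336 > 0,  v_rel·d = 124 > 0  ⇒  inside

inside=yes margin=1336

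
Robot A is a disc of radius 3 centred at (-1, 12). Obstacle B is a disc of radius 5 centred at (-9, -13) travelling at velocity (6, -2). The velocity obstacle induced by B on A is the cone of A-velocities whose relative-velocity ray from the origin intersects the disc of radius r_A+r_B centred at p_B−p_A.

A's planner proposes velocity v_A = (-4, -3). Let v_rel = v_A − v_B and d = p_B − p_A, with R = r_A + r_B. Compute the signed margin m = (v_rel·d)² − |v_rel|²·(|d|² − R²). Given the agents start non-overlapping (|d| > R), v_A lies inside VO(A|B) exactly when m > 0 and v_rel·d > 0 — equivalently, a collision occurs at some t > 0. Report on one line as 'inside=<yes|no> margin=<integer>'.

d = (-8, -25),  |d|² = 689;  R = 3+5 = 8,  c = 689−8² = 625
v_rel = (-10, -1),  |v_rel|² = 101;  v_rel·d = (-10)·(-8) + (-1)·(-25) = 105
101·t² − 210·t + 625 = 0  ⇒  m = 105² − 101·625 = -52100
m = -52100 < 0,  v_rel·d = 105 > 0  ⇒  outside

inside=no margin=-52100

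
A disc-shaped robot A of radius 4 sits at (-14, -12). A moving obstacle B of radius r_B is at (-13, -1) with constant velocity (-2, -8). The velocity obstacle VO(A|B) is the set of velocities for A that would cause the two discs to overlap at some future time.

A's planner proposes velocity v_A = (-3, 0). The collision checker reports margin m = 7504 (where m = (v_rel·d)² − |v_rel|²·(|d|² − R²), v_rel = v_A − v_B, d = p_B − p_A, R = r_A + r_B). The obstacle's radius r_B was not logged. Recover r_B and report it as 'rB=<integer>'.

m = 7504
d = (1, 11);  v_rel = (-1, 8),  |v_rel|² = 65
v_rel×d = (-1)·(11) − (8)·(1) = -19
since m = R²·65 − (-19)²:  R² = (361 + 7504) / 65 = 121
R = √121 = 11  ⇒  r_B = 11 − 4 = 7

rB=7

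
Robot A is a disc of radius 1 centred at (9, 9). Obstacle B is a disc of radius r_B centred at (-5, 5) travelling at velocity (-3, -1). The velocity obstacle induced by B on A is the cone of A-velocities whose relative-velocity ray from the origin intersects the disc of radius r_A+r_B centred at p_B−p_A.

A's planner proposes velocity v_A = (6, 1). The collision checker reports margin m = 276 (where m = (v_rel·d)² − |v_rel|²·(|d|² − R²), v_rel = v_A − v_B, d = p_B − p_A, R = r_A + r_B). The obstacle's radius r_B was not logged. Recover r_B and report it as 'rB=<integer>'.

m = 276
d = (-14, -4);  v_rel = (9, 2),  |v_rel|² = 85
v_rel×d = (9)·(-4) − (2)·(-14) = -8
since m = R²·85 − (-8)²:  R² = (64 + 276) / 85 = 4
R = √4 = 2  ⇒  r_B = 2 − 1 = 1

rB=1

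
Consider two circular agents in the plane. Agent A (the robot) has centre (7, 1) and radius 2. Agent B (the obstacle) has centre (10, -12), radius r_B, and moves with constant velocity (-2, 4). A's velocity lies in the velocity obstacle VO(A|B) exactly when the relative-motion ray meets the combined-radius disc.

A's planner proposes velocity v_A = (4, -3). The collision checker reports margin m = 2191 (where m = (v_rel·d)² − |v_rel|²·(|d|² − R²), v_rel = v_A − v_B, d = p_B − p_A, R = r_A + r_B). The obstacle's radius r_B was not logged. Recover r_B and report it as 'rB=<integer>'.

m = 2191
d = (3, -13);  v_rel = (6, -7),  |v_rel|² = 85
v_rel×d = (6)·(-13) − (-7)·(3) = -57
since m = R²·85 − (-57)²:  R² = (3249 + 2191) / 85 = 64
R = √64 = 8  ⇒  r_B = 8 − 2 = 6

rB=6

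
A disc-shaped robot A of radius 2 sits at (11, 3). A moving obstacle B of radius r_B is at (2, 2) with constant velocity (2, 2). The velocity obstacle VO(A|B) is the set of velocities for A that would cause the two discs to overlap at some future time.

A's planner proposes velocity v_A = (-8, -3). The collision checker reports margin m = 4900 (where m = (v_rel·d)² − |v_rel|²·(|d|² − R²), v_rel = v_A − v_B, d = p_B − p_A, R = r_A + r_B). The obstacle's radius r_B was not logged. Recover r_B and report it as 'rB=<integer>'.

m = 4900
d = (-9, -1);  v_rel = (-10, -5),  |v_rel|² = 125
v_rel×d = (-10)·(-1) − (-5)·(-9) = -35
since m = R²·125 − (-35)²:  R² = (1225 + 4900) / 125 = 49
R = √49 = 7  ⇒  r_B = 7 − 2 = 5

rB=5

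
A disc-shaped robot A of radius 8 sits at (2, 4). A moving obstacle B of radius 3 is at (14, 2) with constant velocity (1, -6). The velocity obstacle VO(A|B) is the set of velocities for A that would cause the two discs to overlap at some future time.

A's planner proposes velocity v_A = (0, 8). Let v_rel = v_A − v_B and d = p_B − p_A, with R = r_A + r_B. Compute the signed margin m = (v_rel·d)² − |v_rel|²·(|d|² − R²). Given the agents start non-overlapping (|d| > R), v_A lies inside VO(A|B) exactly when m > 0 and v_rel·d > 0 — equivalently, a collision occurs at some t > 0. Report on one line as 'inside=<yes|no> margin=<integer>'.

d = (12, -2),  |d|² = 148;  R = 8+3 = 11,  c = 148−11² = 27
v_rel = (-1, 14),  |v_rel|² = 197;  v_rel·d = (-1)·(12) + (14)·(-2) = -40
197·t² + 80·t + 27 = 0  ⇒  m = (-40)² − 197·27 = -3719
m = -3719 < 0,  v_rel·d = -40 < 0  ⇒  outside

inside=no margin=-3719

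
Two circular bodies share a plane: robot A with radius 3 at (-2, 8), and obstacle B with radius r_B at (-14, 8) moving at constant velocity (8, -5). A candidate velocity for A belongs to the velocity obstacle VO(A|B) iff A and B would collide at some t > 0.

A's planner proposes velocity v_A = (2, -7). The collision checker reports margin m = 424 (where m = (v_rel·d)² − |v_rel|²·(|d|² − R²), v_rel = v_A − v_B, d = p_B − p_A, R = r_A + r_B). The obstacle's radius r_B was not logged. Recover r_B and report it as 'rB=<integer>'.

m = 424
d = (-12, 0);  v_rel = (-6, -2),  |v_rel|² = 40
v_rel×d = (-6)·(0) − (-2)·(-12) = -24
since m = R²·40 − (-24)²:  R² = (576 + 424) / 40 = 25
R = √25 = 5  ⇒  r_B = 5 − 3 = 2

rB=2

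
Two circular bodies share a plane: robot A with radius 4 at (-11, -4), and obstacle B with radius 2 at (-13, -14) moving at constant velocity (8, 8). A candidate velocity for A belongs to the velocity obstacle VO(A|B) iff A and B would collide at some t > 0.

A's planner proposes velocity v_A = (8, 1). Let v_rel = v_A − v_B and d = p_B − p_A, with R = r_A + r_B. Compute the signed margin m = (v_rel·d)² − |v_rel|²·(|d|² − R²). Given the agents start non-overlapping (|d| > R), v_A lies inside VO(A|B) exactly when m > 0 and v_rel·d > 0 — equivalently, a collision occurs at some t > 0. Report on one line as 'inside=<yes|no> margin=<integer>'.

d = (-2, -10),  |d|² = 104;  R = 4+2 = 6,  c = 104−6² = 68
v_rel = (0, -7),  |v_rel|² = 49;  v_rel·d = (0)·(-2) + (-7)·(-10) = 70
49·t² − 140·t + 68 = 0  ⇒  m = 70² − 49·68 = 1568
m = 1568 > 0,  v_rel·d = 70 > 0  ⇒  inside

inside=yes margin=1568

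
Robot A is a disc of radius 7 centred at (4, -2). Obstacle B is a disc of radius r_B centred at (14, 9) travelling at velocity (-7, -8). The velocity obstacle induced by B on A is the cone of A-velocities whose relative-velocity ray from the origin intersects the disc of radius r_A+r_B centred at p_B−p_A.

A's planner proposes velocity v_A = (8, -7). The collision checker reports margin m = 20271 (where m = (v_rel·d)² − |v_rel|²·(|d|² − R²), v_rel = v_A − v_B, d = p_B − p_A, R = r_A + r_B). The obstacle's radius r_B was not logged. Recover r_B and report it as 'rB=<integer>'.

m = 20271
d = (10, 11);  v_rel = (15, 1),  |v_rel|² = 226
v_rel×d = (15)·(11) − (1)·(10) = 155
since m = R²·226 − 155²:  R² = (24025 + 20271) / 226 = 196
R = √196 = 14  ⇒  r_B = 14 − 7 = 7

rB=7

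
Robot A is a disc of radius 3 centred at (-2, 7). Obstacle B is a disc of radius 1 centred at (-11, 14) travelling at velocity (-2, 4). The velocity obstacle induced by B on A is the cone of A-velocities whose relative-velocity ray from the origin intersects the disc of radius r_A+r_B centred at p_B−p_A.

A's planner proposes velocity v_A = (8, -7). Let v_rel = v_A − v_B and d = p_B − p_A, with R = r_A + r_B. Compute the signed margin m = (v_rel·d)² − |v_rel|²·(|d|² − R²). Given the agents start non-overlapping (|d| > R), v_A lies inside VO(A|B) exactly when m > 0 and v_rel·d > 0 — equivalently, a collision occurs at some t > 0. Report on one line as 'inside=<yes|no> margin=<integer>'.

d = (-9, 7),  |d|² = 130;  R = 3+1 = 4,  c = 130−4² = 114
v_rel = (10, -11),  |v_rel|² = 221;  v_rel·d = (10)·(-9) + (-11)·(7) = -167
221·t² + 334·t + 114 = 0  ⇒  m = (-167)² − 221·114 = 2695
m = 2695 > 0,  v_rel·d = -167 < 0  ⇒  outside

inside=no margin=2695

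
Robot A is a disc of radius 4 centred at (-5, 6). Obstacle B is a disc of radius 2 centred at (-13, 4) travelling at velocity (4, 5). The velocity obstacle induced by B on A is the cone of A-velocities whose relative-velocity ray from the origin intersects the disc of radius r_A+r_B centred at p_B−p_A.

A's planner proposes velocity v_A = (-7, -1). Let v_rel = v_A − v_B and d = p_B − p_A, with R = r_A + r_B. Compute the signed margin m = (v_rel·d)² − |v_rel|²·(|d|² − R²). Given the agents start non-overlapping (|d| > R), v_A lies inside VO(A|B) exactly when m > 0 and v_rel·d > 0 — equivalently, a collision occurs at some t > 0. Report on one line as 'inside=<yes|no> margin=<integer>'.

d = (-8, -2),  |d|² = 68;  R = 4+2 = 6,  c = 68−6² = 32
v_rel = (-11, -6),  |v_rel|² = 157;  v_rel·d = (-11)·(-8) + (-6)·(-2) = 100
157·t² − 200·t + 32 = 0  ⇒  m = 100² − 157·32 = 4976
m = 4976 > 0,  v_rel·d = 100 > 0  ⇒  inside

inside=yes margin=4976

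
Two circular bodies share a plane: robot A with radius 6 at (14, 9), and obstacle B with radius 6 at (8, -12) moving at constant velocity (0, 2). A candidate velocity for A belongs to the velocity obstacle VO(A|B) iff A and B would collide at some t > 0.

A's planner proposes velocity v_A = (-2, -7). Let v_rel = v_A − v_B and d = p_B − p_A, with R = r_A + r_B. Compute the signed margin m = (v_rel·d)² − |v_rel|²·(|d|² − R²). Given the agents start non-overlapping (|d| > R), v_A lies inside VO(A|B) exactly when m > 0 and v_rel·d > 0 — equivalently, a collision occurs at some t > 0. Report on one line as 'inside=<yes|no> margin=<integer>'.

d = (-6, -21),  |d|² = 477;  R = 6+6 = 12,  c = 477−12² = 333
v_rel = (-2, -9),  |v_rel|² = 85;  v_rel·d = (-2)·(-6) + (-9)·(-21) = 201
85·t² − 402·t + 333 = 0  ⇒  m = 201² − 85·333 = 12096
m = 12096 > 0,  v_rel·d = 201 > 0  ⇒  inside

inside=yes margin=12096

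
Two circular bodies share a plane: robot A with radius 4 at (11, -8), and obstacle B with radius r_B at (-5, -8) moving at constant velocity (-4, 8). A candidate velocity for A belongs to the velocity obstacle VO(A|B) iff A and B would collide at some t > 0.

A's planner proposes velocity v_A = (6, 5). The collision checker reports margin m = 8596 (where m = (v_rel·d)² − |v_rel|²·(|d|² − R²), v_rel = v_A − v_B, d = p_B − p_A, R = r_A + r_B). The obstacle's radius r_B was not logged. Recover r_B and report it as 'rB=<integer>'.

m = 8596
d = (-16, 0);  v_rel = (10, -3),  |v_rel|² = 109
v_rel×d = (10)·(0) − (-3)·(-16) = -48
since m = R²·109 − (-48)²:  R² = (2304 + 8596) / 109 = 100
R = √100 = 10  ⇒  r_B = 10 − 4 = 6

rB=6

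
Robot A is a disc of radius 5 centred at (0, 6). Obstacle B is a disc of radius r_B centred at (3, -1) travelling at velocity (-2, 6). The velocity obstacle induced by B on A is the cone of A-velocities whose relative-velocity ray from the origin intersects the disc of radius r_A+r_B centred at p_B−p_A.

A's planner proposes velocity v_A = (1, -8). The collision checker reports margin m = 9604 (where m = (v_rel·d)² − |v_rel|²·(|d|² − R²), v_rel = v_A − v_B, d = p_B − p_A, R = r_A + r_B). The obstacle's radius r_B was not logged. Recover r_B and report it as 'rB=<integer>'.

m = 9604
d = (3, -7);  v_rel = (3, -14),  |v_rel|² = 205
v_rel×d = (3)·(-7) − (-14)·(3) = 21
since m = R²·205 − 21²:  R² = (441 + 9604) / 205 = 49
R = √49 = 7  ⇒  r_B = 7 − 5 = 2

rB=2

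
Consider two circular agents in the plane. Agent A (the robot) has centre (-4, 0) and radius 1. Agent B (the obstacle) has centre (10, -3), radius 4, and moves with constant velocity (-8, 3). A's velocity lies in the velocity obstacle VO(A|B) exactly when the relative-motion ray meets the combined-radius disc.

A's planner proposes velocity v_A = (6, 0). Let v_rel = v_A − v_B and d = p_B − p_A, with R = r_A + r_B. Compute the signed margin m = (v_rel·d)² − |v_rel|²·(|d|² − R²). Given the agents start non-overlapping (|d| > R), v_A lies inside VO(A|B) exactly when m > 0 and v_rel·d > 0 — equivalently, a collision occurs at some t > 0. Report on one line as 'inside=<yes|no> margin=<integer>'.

d = (14, -3),  |d|² = 205;  R = 1+4 = 5,  c = 205−5² = 180
v_rel = (14, -3),  |v_rel|² = 205;  v_rel·d = (14)·(14) + (-3)·(-3) = 205
205·t² − 410·t + 180 = 0  ⇒  m = 205² − 205·180 = 5125
m = 5125 > 0,  v_rel·d = 205 > 0  ⇒  inside

inside=yes margin=5125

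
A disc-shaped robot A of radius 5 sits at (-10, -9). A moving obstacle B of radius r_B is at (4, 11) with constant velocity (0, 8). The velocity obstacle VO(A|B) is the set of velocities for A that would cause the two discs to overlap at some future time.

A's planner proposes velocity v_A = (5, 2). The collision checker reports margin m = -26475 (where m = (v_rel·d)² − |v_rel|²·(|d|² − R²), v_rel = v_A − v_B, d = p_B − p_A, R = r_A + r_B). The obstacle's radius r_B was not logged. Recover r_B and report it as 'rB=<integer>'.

m = -26475
d = (14, 20);  v_rel = (5, -6),  |v_rel|² = 61
v_rel×d = (5)·(20) − (-6)·(14) = 184
since m = R²·61 − 184²:  R² = (33856 + -26475) / 61 = 121
R = √121 = 11  ⇒  r_B = 11 − 5 = 6

rB=6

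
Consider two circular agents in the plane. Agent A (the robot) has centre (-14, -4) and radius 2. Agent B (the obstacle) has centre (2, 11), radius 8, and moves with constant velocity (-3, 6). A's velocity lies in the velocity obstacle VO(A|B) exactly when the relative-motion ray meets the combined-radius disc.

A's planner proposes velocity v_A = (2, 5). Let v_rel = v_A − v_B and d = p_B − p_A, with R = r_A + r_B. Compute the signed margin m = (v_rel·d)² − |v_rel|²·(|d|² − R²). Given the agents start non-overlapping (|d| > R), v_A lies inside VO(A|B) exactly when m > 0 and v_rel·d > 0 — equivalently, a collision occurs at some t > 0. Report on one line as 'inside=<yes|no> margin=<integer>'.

d = (16, 15),  |d|² = 481;  R = 2+8 = 10,  c = 481−10² = 381
v_rel = (5, -1),  |v_rel|² = 26;  v_rel·d = (5)·(16) + (-1)·(15) = 65
26·t² − 130·t + 381 = 0  ⇒  m = 65² − 26·381 = -5681
m = -5681 < 0,  v_rel·d = 65 > 0  ⇒  outside

inside=no margin=-5681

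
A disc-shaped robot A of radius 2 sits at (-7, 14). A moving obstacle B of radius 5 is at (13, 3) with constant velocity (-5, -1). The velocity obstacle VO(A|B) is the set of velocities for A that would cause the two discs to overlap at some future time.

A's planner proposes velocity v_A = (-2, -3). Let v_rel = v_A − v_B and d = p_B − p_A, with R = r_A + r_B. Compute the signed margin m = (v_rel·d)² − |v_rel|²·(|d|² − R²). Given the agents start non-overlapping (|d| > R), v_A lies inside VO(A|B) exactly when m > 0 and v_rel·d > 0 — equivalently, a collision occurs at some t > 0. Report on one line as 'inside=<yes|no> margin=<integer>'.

d = (20, -11),  |d|² = 521;  R = 2+5 = 7,  c = 521−7² = 472
v_rel = (3, -2),  |v_rel|² = 13;  v_rel·d = (3)·(20) + (-2)·(-11) = 82
13·t² − 164·t + 472 = 0  ⇒  m = 82² − 13·472 = 588
m = 588 > 0,  v_rel·d = 82 > 0  ⇒  inside

inside=yes margin=588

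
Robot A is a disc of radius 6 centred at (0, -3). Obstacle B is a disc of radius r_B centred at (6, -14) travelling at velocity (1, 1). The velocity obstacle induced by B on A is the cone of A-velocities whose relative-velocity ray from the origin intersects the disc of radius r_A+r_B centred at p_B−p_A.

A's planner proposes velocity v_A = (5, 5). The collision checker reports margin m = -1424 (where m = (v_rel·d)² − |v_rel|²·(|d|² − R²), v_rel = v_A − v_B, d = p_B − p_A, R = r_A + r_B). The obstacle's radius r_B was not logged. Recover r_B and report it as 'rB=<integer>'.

m = -1424
d = (6, -11);  v_rel = (4, 4),  |v_rel|² = 32
v_rel×d = (4)·(-11) − (4)·(6) = -68
since m = R²·32 − (-68)²:  R² = (4624 + -1424) / 32 = 100
R = √100 = 10  ⇒  r_B = 10 − 6 = 4

rB=4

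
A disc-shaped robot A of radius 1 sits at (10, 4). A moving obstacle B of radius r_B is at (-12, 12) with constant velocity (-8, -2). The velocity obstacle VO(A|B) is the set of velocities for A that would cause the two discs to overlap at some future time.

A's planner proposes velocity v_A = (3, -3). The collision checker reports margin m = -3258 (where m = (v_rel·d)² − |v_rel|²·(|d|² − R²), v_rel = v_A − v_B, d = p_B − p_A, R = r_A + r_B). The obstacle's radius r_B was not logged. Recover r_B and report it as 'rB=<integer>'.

m = -3258
d = (-22, 8);  v_rel = (11, -1),  |v_rel|² = 122
v_rel×d = (11)·(8) − (-1)·(-22) = 66
since m = R²·122 − 66²:  R² = (4356 + -3258) / 122 = 9
R = √9 = 3  ⇒  r_B = 3 − 1 = 2

rB=2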